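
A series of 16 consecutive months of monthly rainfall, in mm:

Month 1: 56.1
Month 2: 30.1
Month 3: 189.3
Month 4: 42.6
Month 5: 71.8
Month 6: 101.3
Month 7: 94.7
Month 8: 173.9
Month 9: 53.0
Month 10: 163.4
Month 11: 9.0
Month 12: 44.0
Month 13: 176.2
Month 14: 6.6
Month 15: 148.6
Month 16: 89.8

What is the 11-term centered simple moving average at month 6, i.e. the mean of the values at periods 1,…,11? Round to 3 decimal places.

Sum of periods 1–11: 56.1 + 30.1 + 189.3 + 42.6 + 71.8 + 101.3 + 94.7 + 173.9 + 53.0 + 163.4 + 9.0 = 985.2
Divide by 11: 985.2 / 11 = 89.564

89.564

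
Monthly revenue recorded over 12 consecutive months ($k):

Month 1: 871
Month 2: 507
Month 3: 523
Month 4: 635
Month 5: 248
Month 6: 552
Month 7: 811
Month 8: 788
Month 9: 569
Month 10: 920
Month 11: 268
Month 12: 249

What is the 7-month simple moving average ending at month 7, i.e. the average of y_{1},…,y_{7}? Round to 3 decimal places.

Sum of periods 1–7: 871 + 507 + 523 + 635 + 248 + 552 + 811 = 4147
Divide by 7: 4147 / 7 = 592.429

592.429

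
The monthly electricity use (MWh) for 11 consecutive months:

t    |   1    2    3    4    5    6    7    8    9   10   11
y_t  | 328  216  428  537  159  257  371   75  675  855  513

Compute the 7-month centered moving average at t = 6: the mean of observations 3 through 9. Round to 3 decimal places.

Sum of periods 3–9: 428 + 537 + 159 + 257 + 371 + 75 + 675 = 2502
Divide by 7: 2502 / 7 = 357.429

357.429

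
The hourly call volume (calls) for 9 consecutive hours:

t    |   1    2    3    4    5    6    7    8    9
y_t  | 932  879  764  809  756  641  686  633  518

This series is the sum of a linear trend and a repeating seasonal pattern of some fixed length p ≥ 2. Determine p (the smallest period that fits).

First differences y_{t+1} − y_t: -53, -115, 45, -53, -115, 45, -53, -115, …
The difference pattern repeats every 3 terms and not for any smaller step, so p = 3.

3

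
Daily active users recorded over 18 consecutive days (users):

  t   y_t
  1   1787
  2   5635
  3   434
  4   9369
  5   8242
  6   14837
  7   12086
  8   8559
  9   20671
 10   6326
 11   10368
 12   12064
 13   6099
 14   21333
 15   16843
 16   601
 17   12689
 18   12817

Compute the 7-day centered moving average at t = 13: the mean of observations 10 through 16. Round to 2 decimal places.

10519.14

Sum of periods 10–16: 6326 + 10368 + 12064 + 6099 + 21333 + 16843 + 601 = 73634
Divide by 7: 73634 / 7 = 10519.14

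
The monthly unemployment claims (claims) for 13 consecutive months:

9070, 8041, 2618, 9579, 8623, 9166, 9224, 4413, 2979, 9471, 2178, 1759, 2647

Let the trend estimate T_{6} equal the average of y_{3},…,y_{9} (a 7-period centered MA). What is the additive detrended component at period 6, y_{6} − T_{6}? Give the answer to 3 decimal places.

Trend T_6 = (2618 + 9579 + 8623 + 9166 + 9224 + 4413 + 2979) / 7 = 46602/7 = 6657.42857
Detrended value: 9166 − 6657.42857 = 2508.571

2508.571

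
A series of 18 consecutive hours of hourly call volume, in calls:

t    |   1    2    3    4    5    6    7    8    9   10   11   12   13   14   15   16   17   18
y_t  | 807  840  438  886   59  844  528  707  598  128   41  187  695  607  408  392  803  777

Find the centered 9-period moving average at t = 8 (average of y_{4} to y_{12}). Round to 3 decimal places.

442.000

Sum of periods 4–12: 886 + 59 + 844 + 528 + 707 + 598 + 128 + 41 + 187 = 3978
Divide by 9: 3978 / 9 = 442.000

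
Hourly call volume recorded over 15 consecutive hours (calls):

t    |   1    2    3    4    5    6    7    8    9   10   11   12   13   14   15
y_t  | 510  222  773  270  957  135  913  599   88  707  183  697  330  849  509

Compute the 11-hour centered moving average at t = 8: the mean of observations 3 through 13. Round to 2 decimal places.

Sum of periods 3–13: 773 + 270 + 957 + 135 + 913 + 599 + 88 + 707 + 183 + 697 + 330 = 5652
Divide by 11: 5652 / 11 = 513.82

513.82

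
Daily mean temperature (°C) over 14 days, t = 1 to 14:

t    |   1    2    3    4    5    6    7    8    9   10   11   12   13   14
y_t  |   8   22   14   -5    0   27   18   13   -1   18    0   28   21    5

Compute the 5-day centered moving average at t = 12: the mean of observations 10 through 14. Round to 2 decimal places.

Sum of periods 10–14: 18 + 0 + 28 + 21 + 5 = 72
Divide by 5: 72 / 5 = 14.40

14.40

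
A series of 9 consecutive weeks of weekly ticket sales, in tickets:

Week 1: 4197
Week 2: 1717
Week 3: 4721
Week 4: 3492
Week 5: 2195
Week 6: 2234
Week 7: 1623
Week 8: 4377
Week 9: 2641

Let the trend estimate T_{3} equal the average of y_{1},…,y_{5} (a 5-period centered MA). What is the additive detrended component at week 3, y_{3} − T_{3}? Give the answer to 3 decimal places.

Trend T_3 = (4197 + 1717 + 4721 + 3492 + 2195) / 5 = 16322/5 = 3264.40000
Detrended value: 4721 − 3264.40000 = 1456.600

1456.600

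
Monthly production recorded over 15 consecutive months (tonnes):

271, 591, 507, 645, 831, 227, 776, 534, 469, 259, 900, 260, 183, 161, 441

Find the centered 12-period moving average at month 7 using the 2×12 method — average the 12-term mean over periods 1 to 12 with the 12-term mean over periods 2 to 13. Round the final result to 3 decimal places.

Sum over 1–12: 271 + 591 + 507 + 645 + 831 + 227 + 776 + 534 + 469 + 259 + 900 + 260 = 6270
Sum over 2–13: 591 + 507 + 645 + 831 + 227 + 776 + 534 + 469 + 259 + 900 + 260 + 183 = 6182
CMA at t=7 = (6270 + 6182) / (2·12) = 12452 / 24 = 518.833

518.833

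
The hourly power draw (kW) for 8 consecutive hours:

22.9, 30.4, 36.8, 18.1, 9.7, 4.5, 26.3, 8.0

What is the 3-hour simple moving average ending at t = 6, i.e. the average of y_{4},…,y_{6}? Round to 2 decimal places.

10.77

Sum of periods 4–6: 18.1 + 9.7 + 4.5 = 32.3
Divide by 3: 32.3 / 3 = 10.77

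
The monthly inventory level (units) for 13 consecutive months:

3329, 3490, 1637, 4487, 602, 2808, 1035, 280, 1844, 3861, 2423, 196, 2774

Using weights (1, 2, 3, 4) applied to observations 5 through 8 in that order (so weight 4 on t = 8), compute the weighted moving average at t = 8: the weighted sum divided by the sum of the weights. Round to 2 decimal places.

1044.30

Weighted sum: 1·602 + 2·2808 + 3·1035 + 4·280 = 602 + 5616 + 3105 + 1120 = 10443
Weight total: 1 + 2 + 3 + 4 = 10
WMA = 10443 / 10 = 1044.30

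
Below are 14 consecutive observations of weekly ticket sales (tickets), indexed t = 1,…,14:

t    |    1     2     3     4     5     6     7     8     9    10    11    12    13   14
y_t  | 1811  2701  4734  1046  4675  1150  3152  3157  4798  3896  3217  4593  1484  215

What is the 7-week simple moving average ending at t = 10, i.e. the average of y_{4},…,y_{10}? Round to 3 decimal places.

Sum of periods 4–10: 1046 + 4675 + 1150 + 3152 + 3157 + 4798 + 3896 = 21874
Divide by 7: 21874 / 7 = 3124.857

3124.857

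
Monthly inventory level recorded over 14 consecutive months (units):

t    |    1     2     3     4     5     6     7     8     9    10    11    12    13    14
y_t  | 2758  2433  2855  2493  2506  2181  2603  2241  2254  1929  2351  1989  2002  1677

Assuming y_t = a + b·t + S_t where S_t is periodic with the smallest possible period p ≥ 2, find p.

4

First differences y_{t+1} − y_t: -325, 422, -362, 13, -325, 422, -362, 13, -325, 422, …
The difference pattern repeats every 4 terms and not for any smaller step, so p = 4.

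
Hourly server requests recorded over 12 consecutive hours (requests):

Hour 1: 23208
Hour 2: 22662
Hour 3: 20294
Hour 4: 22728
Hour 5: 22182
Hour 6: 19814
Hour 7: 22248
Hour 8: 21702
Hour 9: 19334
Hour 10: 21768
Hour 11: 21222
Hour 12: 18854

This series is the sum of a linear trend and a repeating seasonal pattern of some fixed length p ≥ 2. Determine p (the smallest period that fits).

3

First differences y_{t+1} − y_t: -546, -2368, 2434, -546, -2368, 2434, -546, -2368, …
The difference pattern repeats every 3 terms and not for any smaller step, so p = 3.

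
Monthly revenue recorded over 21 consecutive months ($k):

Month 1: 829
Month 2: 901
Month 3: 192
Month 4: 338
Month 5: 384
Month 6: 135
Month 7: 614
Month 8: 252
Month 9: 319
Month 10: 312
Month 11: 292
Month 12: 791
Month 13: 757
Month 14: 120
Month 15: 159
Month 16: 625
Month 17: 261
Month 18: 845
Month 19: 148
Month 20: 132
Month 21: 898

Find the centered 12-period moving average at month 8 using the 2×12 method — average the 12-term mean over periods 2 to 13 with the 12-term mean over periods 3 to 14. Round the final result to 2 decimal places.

408.04

Sum over 2–13: 901 + 192 + 338 + 384 + 135 + 614 + 252 + 319 + 312 + 292 + 791 + 757 = 5287
Sum over 3–14: 192 + 338 + 384 + 135 + 614 + 252 + 319 + 312 + 292 + 791 + 757 + 120 = 4506
CMA at t=8 = (5287 + 4506) / (2·12) = 9793 / 24 = 408.04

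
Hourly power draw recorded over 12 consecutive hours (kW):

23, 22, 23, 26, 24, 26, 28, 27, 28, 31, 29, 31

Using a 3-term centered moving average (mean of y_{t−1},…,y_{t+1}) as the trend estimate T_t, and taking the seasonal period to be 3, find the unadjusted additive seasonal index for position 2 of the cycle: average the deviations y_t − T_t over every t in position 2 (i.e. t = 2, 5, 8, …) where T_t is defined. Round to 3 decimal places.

Season position 2 occurs at t = 2, 5, 8, 11 (where T_t is defined).
t=2: T_2 = 22.66667; y_2 − T_2 = 22 − 22.66667 = -0.66667
t=5: T_5 = 25.33333; y_5 − T_5 = 24 − 25.33333 = -1.33333
t=8: T_8 = 27.66667; y_8 − T_8 = 27 − 27.66667 = -0.66667
t=11: T_11 = 30.33333; y_11 − T_11 = 29 − 30.33333 = -1.33333
Mean deviation: (-0.66667 + -1.33333 + -0.66667 + -1.33333) / 4 = -1.000

-1.000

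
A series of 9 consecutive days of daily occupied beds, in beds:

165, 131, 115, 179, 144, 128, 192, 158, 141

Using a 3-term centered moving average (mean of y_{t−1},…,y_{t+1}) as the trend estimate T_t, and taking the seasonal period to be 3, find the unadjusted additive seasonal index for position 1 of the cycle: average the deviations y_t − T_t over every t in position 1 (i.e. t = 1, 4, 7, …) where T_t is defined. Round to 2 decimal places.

32.83

Season position 1 occurs at t = 4, 7 (where T_t is defined).
t=4: T_4 = 146.0000; y_4 − T_4 = 179 − 146.0000 = 33.0000
t=7: T_7 = 159.3333; y_7 − T_7 = 192 − 159.3333 = 32.6667
Mean deviation: (33.0000 + 32.6667) / 2 = 32.83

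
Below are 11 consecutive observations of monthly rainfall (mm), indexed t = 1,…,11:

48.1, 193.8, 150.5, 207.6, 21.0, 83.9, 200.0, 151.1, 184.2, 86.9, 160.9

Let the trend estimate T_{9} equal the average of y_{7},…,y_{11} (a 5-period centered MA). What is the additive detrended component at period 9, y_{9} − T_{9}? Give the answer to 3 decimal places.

Trend T_9 = (200.0 + 151.1 + 184.2 + 86.9 + 160.9) / 5 = 783.1/5 = 156.62000
Detrended value: 184.2 − 156.62000 = 27.580

27.580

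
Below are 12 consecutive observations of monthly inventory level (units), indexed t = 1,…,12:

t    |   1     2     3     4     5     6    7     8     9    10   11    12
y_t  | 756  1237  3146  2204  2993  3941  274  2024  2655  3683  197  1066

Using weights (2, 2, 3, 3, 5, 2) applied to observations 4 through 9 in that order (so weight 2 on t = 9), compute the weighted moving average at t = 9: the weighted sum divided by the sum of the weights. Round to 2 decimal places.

Weighted sum: 2·2204 + 2·2993 + 3·3941 + 3·274 + 5·2024 + 2·2655 = 4408 + 5986 + 11823 + 822 + 10120 + 5310 = 38469
Weight total: 2 + 2 + 3 + 3 + 5 + 2 = 17
WMA = 38469 / 17 = 2262.88

2262.88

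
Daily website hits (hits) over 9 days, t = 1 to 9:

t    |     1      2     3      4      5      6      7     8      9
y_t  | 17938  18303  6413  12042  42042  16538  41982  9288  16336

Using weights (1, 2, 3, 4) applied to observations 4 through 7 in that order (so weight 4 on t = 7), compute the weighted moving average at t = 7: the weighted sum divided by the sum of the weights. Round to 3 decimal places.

31366.800

Weighted sum: 1·12042 + 2·42042 + 3·16538 + 4·41982 = 12042 + 84084 + 49614 + 167928 = 313668
Weight total: 1 + 2 + 3 + 4 = 10
WMA = 313668 / 10 = 31366.800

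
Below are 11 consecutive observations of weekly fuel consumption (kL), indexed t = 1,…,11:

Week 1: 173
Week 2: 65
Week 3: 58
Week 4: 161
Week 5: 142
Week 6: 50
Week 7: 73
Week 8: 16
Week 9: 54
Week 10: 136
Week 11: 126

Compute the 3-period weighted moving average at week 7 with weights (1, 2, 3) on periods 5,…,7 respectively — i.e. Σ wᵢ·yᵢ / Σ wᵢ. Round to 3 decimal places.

76.833

Weighted sum: 1·142 + 2·50 + 3·73 = 142 + 100 + 219 = 461
Weight total: 1 + 2 + 3 = 6
WMA = 461 / 6 = 76.833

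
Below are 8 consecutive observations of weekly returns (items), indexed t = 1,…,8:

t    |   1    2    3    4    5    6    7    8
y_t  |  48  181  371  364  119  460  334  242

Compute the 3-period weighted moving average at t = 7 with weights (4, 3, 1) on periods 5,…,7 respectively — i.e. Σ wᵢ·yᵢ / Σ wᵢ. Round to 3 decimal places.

Weighted sum: 4·119 + 3·460 + 1·334 = 476 + 1380 + 334 = 2190
Weight total: 4 + 3 + 1 = 8
WMA = 2190 / 8 = 273.750

273.750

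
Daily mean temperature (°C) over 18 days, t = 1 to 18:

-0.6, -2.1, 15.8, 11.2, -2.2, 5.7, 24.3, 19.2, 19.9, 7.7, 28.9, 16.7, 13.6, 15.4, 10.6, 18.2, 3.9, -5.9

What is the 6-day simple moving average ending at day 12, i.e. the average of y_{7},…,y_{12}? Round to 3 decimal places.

19.450

Sum of periods 7–12: 24.3 + 19.2 + 19.9 + 7.7 + 28.9 + 16.7 = 116.7
Divide by 6: 116.7 / 6 = 19.450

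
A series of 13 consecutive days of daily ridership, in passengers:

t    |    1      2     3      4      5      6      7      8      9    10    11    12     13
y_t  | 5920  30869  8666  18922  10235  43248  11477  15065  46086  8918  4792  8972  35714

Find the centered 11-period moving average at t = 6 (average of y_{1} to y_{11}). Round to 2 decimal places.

Sum of periods 1–11: 5920 + 30869 + 8666 + 18922 + 10235 + 43248 + 11477 + 15065 + 46086 + 8918 + 4792 = 204198
Divide by 11: 204198 / 11 = 18563.45

18563.45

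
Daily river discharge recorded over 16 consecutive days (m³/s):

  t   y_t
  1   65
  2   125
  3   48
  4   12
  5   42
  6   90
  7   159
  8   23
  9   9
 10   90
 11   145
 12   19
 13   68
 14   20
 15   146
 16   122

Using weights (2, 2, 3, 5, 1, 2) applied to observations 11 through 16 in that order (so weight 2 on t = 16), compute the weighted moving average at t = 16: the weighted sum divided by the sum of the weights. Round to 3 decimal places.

Weighted sum: 2·145 + 2·19 + 3·68 + 5·20 + 1·146 + 2·122 = 290 + 38 + 204 + 100 + 146 + 244 = 1022
Weight total: 2 + 2 + 3 + 5 + 1 + 2 = 15
WMA = 1022 / 15 = 68.133

68.133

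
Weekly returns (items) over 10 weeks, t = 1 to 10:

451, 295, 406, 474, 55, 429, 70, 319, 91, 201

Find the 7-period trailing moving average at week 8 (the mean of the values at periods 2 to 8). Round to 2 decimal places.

292.57

Sum of periods 2–8: 295 + 406 + 474 + 55 + 429 + 70 + 319 = 2048
Divide by 7: 2048 / 7 = 292.57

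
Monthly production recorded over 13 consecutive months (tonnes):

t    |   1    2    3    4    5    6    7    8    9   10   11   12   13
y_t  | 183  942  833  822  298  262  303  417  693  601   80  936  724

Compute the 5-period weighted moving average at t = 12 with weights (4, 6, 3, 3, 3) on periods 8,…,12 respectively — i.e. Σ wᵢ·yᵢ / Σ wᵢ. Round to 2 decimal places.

561.95

Weighted sum: 4·417 + 6·693 + 3·601 + 3·80 + 3·936 = 1668 + 4158 + 1803 + 240 + 2808 = 10677
Weight total: 4 + 6 + 3 + 3 + 3 = 19
WMA = 10677 / 19 = 561.95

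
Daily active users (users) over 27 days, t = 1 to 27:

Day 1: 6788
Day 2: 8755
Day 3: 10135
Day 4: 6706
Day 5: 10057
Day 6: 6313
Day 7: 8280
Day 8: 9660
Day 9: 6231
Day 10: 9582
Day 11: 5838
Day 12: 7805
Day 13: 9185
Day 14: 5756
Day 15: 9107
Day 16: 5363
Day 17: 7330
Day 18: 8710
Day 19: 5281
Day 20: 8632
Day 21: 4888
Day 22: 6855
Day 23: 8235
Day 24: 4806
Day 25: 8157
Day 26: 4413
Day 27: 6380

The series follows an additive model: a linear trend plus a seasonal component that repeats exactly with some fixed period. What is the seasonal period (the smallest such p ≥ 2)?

First differences y_{t+1} − y_t: 1967, 1380, -3429, 3351, -3744, 1967, 1380, -3429, 3351, -3744, 1967, 1380, …
The difference pattern repeats every 5 terms and not for any smaller step, so p = 5.

5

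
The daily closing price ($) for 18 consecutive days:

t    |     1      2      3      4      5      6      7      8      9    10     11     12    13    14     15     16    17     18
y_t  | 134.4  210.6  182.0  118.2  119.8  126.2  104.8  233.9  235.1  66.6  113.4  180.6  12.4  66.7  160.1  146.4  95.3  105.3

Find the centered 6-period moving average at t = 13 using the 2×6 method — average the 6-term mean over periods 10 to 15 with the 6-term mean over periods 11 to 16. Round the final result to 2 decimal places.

106.62

Sum over 10–15: 66.6 + 113.4 + 180.6 + 12.4 + 66.7 + 160.1 = 599.8
Sum over 11–16: 113.4 + 180.6 + 12.4 + 66.7 + 160.1 + 146.4 = 679.6
CMA at t=13 = (599.8 + 679.6) / (2·6) = 1279.4 / 12 = 106.62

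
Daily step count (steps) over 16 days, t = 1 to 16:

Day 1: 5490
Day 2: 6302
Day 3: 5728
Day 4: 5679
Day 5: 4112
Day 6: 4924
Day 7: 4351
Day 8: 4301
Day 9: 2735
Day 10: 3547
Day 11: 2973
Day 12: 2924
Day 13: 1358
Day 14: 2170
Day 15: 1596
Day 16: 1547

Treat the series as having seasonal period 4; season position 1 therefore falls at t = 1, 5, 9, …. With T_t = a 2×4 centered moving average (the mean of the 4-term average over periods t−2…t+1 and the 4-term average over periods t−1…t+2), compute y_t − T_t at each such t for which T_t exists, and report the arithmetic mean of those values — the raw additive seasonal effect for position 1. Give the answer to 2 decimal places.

Season position 1 occurs at t = 5, 9, 13 (where T_t is defined).
t=5: T_5 = 4938.6250; y_5 − T_5 = 4112 − 4938.6250 = -826.6250
t=9: T_9 = 3561.2500; y_9 − T_9 = 2735 − 3561.2500 = -826.2500
t=13: T_13 = 2184.1250; y_13 − T_13 = 1358 − 2184.1250 = -826.1250
Mean deviation: (-826.6250 + -826.2500 + -826.1250) / 3 = -826.33

-826.33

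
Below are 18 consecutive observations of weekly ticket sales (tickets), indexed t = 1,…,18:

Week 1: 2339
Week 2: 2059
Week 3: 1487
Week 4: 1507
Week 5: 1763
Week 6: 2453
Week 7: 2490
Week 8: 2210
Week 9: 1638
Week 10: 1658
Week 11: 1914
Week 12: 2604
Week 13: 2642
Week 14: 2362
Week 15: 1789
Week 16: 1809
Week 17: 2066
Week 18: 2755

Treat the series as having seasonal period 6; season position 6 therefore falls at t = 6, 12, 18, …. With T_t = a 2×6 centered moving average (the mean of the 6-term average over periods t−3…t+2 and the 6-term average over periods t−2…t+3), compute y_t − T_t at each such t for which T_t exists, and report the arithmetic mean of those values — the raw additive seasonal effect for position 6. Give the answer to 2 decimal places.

455.25

Season position 6 occurs at t = 6, 12 (where T_t is defined).
t=6: T_6 = 1997.5833; y_6 − T_6 = 2453 − 1997.5833 = 455.4167
t=12: T_12 = 2148.9167; y_12 − T_12 = 2604 − 2148.9167 = 455.0833
Mean deviation: (455.4167 + 455.0833) / 2 = 455.25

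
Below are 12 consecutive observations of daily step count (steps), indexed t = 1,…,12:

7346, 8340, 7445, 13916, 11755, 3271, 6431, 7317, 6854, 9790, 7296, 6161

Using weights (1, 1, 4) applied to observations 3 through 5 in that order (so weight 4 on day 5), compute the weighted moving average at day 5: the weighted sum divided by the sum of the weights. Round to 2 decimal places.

11396.83

Weighted sum: 1·7445 + 1·13916 + 4·11755 = 7445 + 13916 + 47020 = 68381
Weight total: 1 + 1 + 4 = 6
WMA = 68381 / 6 = 11396.83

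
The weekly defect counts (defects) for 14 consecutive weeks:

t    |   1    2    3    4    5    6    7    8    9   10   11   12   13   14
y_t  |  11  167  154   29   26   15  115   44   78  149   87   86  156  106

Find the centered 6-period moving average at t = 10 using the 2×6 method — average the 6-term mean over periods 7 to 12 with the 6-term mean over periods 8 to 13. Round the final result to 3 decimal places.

96.583

Sum over 7–12: 115 + 44 + 78 + 149 + 87 + 86 = 559
Sum over 8–13: 44 + 78 + 149 + 87 + 86 + 156 = 600
CMA at t=10 = (559 + 600) / (2·6) = 1159 / 12 = 96.583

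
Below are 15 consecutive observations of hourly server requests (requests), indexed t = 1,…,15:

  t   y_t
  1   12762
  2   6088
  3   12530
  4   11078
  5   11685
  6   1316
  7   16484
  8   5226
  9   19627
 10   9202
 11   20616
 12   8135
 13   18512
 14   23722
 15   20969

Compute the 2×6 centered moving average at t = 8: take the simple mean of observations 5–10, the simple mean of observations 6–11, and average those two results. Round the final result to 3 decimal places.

Sum over 5–10: 11685 + 1316 + 16484 + 5226 + 19627 + 9202 = 63540
Sum over 6–11: 1316 + 16484 + 5226 + 19627 + 9202 + 20616 = 72471
CMA at t=8 = (63540 + 72471) / (2·6) = 136011 / 12 = 11334.250

11334.250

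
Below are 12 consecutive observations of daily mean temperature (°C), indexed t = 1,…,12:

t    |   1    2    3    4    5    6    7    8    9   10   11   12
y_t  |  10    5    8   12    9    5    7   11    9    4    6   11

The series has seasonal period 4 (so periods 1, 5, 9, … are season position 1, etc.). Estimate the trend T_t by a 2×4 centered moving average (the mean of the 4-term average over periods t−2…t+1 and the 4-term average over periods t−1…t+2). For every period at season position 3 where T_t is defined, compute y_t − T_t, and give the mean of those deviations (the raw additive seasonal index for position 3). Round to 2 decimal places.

-0.81

Season position 3 occurs at t = 3, 7 (where T_t is defined).
t=3: T_3 = 8.6250; y_3 − T_3 = 8 − 8.6250 = -0.6250
t=7: T_7 = 8.0000; y_7 − T_7 = 7 − 8.0000 = -1.0000
Mean deviation: (-0.6250 + -1.0000) / 2 = -0.81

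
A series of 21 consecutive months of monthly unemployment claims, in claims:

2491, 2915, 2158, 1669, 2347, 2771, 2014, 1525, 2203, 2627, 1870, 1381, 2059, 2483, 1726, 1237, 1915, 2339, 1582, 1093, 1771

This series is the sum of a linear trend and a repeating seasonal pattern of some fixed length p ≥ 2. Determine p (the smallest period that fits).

4

First differences y_{t+1} − y_t: 424, -757, -489, 678, 424, -757, -489, 678, 424, -757, …
The difference pattern repeats every 4 terms and not for any smaller step, so p = 4.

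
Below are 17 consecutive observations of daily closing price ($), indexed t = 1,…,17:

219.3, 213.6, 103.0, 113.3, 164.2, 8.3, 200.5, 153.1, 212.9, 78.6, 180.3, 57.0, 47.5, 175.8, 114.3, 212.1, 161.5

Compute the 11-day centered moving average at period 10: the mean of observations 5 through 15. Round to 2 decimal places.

Sum of periods 5–15: 164.2 + 8.3 + 200.5 + 153.1 + 212.9 + 78.6 + 180.3 + 57.0 + 47.5 + 175.8 + 114.3 = 1392.5
Divide by 11: 1392.5 / 11 = 126.59

126.59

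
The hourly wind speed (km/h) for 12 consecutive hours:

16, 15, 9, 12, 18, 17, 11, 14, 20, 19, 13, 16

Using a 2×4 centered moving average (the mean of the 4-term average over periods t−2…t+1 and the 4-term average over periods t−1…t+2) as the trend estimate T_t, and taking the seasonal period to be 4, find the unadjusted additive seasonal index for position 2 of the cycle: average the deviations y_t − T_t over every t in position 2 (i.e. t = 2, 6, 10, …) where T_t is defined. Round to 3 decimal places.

Season position 2 occurs at t = 6, 10 (where T_t is defined).
t=6: T_6 = 14.75000; y_6 − T_6 = 17 − 14.75000 = 2.25000
t=10: T_10 = 16.75000; y_10 − T_10 = 19 − 16.75000 = 2.25000
Mean deviation: (2.25000 + 2.25000) / 2 = 2.250

2.250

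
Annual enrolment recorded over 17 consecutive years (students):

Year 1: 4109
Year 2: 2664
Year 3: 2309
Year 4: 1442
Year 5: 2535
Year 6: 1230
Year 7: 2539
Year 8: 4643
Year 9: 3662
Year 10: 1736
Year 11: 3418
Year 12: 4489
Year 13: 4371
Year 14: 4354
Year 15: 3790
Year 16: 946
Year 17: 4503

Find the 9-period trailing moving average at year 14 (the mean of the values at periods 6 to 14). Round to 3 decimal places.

3382.444

Sum of periods 6–14: 1230 + 2539 + 4643 + 3662 + 1736 + 3418 + 4489 + 4371 + 4354 = 30442
Divide by 9: 30442 / 9 = 3382.444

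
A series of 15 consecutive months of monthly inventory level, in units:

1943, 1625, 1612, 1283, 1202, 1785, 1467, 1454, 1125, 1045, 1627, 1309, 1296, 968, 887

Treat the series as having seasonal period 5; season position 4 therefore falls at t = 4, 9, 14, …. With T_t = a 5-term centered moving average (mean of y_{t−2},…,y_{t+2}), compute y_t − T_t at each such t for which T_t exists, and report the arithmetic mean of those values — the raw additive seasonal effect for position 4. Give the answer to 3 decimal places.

Season position 4 occurs at t = 4, 9 (where T_t is defined).
t=4: T_4 = 1501.40000; y_4 − T_4 = 1283 − 1501.40000 = -218.40000
t=9: T_9 = 1343.60000; y_9 − T_9 = 1125 − 1343.60000 = -218.60000
Mean deviation: (-218.40000 + -218.60000) / 2 = -218.500

-218.500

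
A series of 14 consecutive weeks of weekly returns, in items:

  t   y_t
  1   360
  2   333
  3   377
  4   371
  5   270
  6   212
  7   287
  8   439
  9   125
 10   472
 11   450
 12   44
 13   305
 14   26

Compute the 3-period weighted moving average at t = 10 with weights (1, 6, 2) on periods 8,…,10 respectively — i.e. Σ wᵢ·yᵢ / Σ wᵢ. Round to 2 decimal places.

Weighted sum: 1·439 + 6·125 + 2·472 = 439 + 750 + 944 = 2133
Weight total: 1 + 6 + 2 = 9
WMA = 2133 / 9 = 237.00

237.00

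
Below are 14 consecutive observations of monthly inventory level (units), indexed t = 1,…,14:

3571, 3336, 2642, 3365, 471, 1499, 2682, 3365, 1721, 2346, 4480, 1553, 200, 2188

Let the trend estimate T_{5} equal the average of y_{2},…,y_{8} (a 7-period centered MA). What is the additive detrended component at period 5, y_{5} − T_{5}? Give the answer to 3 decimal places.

Trend T_5 = (3336 + 2642 + 3365 + 471 + 1499 + 2682 + 3365) / 7 = 17360/7 = 2480.00000
Detrended value: 471 − 2480.00000 = -2009.000

-2009.000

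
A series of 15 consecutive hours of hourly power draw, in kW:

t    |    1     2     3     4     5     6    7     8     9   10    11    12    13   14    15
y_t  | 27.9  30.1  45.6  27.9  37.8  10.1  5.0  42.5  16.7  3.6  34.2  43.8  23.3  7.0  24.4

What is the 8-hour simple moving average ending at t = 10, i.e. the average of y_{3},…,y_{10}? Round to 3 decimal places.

23.650

Sum of periods 3–10: 45.6 + 27.9 + 37.8 + 10.1 + 5.0 + 42.5 + 16.7 + 3.6 = 189.2
Divide by 8: 189.2 / 8 = 23.650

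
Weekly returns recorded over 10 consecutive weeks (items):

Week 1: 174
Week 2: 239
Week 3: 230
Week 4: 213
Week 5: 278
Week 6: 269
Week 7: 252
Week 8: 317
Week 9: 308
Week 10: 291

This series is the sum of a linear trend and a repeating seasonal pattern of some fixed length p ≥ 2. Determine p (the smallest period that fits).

3

First differences y_{t+1} − y_t: 65, -9, -17, 65, -9, -17, 65, -9, …
The difference pattern repeats every 3 terms and not for any smaller step, so p = 3.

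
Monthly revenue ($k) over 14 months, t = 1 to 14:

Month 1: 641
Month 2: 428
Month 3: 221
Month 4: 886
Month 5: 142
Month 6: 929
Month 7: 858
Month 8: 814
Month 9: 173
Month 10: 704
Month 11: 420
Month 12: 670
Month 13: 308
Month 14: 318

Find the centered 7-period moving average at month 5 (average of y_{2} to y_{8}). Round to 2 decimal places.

611.14

Sum of periods 2–8: 428 + 221 + 886 + 142 + 929 + 858 + 814 = 4278
Divide by 7: 4278 / 7 = 611.14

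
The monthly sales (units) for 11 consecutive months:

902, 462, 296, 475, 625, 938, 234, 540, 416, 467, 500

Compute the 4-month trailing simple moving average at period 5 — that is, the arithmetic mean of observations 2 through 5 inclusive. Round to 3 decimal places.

464.500

Sum of periods 2–5: 462 + 296 + 475 + 625 = 1858
Divide by 4: 1858 / 4 = 464.500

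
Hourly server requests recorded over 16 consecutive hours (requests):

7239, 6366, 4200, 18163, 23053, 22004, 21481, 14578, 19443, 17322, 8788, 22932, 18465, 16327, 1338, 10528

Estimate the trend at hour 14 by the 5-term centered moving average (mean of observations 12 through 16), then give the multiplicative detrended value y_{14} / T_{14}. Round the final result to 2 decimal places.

1.17

Trend T_14 = (22932 + 18465 + 16327 + 1338 + 10528) / 5 = 69590/5 = 13918.0000
Ratio to trend: 16327 / 13918.0000 = 1.17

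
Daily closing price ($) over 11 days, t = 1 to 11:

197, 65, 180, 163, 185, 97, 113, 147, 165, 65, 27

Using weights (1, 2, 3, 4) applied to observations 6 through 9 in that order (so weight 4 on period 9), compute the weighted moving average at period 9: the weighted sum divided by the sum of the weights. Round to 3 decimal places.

Weighted sum: 1·97 + 2·113 + 3·147 + 4·165 = 97 + 226 + 441 + 660 = 1424
Weight total: 1 + 2 + 3 + 4 = 10
WMA = 1424 / 10 = 142.400

142.400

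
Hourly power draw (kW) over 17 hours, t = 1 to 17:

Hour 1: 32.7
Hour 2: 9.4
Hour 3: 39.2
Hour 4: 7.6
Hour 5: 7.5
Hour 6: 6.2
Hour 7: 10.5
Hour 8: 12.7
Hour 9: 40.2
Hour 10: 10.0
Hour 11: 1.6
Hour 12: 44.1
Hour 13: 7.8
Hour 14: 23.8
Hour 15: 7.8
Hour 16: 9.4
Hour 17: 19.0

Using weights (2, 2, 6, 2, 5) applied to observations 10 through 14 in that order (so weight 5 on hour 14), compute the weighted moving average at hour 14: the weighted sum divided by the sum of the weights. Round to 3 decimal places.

Weighted sum: 2·10.0 + 2·1.6 + 6·44.1 + 2·7.8 + 5·23.8 = 20.0 + 3.2 + 264.6 + 15.6 + 119.0 = 422.4
Weight total: 2 + 2 + 6 + 2 + 5 = 17
WMA = 422.4 / 17 = 24.847

24.847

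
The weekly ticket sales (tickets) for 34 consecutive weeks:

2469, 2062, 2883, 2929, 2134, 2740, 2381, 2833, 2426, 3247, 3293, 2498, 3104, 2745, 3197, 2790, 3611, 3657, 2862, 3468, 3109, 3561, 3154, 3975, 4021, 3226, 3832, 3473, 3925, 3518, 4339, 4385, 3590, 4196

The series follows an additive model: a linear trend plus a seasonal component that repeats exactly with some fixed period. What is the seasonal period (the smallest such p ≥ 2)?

7

First differences y_{t+1} − y_t: -407, 821, 46, -795, 606, -359, 452, -407, 821, 46, -795, 606, -359, 452, -407, 821, …
The difference pattern repeats every 7 terms and not for any smaller step, so p = 7.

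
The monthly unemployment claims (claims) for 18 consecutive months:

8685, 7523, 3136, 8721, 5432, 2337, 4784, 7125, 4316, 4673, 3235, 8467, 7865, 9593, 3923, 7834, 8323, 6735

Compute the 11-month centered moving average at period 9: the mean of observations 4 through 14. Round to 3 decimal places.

6049.818

Sum of periods 4–14: 8721 + 5432 + 2337 + 4784 + 7125 + 4316 + 4673 + 3235 + 8467 + 7865 + 9593 = 66548
Divide by 11: 66548 / 11 = 6049.818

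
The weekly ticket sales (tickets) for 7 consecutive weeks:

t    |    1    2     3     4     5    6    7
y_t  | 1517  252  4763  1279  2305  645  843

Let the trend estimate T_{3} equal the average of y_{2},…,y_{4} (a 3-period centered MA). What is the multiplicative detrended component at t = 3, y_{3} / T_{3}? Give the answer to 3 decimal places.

Trend T_3 = (252 + 4763 + 1279) / 3 = 6294/3 = 2098.00000
Ratio to trend: 4763 / 2098.00000 = 2.270

2.270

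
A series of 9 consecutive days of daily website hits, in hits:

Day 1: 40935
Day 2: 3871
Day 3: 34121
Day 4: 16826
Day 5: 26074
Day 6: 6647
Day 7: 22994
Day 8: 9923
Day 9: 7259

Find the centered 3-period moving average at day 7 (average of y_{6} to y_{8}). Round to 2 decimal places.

Sum of periods 6–8: 6647 + 22994 + 9923 = 39564
Divide by 3: 39564 / 3 = 13188.00

13188.00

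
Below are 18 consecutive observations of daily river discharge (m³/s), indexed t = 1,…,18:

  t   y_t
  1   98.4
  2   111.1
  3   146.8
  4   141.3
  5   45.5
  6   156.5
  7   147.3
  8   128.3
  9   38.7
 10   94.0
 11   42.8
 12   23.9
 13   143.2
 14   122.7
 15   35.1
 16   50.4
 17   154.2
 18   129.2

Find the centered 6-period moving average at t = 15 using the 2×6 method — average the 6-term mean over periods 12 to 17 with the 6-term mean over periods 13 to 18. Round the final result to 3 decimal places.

Sum over 12–17: 23.9 + 143.2 + 122.7 + 35.1 + 50.4 + 154.2 = 529.5
Sum over 13–18: 143.2 + 122.7 + 35.1 + 50.4 + 154.2 + 129.2 = 634.8
CMA at t=15 = (529.5 + 634.8) / (2·6) = 1164.3 / 12 = 97.025

97.025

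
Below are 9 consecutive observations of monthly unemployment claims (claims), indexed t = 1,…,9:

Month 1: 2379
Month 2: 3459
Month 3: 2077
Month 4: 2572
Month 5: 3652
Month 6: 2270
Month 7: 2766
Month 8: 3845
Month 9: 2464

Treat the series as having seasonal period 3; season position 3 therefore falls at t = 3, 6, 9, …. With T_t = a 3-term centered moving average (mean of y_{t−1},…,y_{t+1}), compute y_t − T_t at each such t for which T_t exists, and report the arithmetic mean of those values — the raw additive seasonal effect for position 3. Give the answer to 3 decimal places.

Season position 3 occurs at t = 3, 6 (where T_t is defined).
t=3: T_3 = 2702.66667; y_3 − T_3 = 2077 − 2702.66667 = -625.66667
t=6: T_6 = 2896.00000; y_6 − T_6 = 2270 − 2896.00000 = -626.00000
Mean deviation: (-625.66667 + -626.00000) / 2 = -625.833

-625.833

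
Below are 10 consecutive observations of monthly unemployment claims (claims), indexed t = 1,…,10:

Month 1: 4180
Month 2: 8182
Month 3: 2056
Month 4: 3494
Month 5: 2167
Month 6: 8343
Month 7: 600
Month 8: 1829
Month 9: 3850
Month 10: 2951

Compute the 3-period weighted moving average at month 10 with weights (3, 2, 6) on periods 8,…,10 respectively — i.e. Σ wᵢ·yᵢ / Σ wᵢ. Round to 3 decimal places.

Weighted sum: 3·1829 + 2·3850 + 6·2951 = 5487 + 7700 + 17706 = 30893
Weight total: 3 + 2 + 6 = 11
WMA = 30893 / 11 = 2808.455

2808.455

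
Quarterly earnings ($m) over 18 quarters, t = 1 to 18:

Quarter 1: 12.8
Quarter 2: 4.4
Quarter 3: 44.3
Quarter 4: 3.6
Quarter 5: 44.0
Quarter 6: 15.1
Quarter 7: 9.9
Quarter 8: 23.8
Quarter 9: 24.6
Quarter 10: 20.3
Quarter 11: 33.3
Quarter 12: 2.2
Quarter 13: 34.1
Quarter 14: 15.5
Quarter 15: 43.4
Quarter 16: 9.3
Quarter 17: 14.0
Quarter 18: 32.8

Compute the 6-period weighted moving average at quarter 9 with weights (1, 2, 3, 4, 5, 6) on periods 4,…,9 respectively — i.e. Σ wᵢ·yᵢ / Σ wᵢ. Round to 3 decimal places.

Weighted sum: 1·3.6 + 2·44.0 + 3·15.1 + 4·9.9 + 5·23.8 + 6·24.6 = 3.6 + 88.0 + 45.3 + 39.6 + 119.0 + 147.6 = 443.1
Weight total: 1 + 2 + 3 + 4 + 5 + 6 = 21
WMA = 443.1 / 21 = 21.100

21.100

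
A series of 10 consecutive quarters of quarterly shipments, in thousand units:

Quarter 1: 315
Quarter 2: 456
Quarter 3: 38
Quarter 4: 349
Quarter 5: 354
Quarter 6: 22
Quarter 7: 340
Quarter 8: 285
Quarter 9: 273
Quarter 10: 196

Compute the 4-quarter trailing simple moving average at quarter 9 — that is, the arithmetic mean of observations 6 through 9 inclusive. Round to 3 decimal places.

Sum of periods 6–9: 22 + 340 + 285 + 273 = 920
Divide by 4: 920 / 4 = 230.000

230.000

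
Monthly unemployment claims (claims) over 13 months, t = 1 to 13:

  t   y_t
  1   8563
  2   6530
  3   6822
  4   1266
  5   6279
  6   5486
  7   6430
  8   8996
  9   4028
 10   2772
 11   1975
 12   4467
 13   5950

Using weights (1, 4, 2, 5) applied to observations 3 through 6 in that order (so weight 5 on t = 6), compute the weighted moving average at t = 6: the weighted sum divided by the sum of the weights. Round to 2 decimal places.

Weighted sum: 1·6822 + 4·1266 + 2·6279 + 5·5486 = 6822 + 5064 + 12558 + 27430 = 51874
Weight total: 1 + 4 + 2 + 5 = 12
WMA = 51874 / 12 = 4322.83

4322.83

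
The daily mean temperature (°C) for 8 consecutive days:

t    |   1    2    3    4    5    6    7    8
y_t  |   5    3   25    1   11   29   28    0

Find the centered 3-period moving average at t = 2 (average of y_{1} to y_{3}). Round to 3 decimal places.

Sum of periods 1–3: 5 + 3 + 25 = 33
Divide by 3: 33 / 3 = 11.000

11.000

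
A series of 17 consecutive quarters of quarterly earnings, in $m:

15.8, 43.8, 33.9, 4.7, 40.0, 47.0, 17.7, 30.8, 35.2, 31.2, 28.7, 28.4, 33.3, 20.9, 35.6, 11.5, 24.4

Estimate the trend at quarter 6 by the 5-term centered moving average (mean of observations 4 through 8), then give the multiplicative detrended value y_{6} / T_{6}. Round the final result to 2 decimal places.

Trend T_6 = (4.7 + 40.0 + 47.0 + 17.7 + 30.8) / 5 = 140.2/5 = 28.0400
Ratio to trend: 47.0 / 28.0400 = 1.68

1.68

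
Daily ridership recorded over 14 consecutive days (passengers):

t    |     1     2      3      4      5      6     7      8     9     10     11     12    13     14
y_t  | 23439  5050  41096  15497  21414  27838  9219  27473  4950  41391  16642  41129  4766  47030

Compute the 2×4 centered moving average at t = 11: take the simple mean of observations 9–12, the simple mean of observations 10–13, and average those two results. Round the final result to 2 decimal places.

Sum over 9–12: 4950 + 41391 + 16642 + 41129 = 104112
Sum over 10–13: 41391 + 16642 + 41129 + 4766 = 103928
CMA at t=11 = (104112 + 103928) / (2·4) = 208040 / 8 = 26005.00

26005.00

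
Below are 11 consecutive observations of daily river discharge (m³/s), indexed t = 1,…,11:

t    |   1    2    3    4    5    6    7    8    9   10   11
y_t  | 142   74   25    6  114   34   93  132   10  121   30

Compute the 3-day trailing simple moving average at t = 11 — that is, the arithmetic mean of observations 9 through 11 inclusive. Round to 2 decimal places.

53.67

Sum of periods 9–11: 10 + 121 + 30 = 161
Divide by 3: 161 / 3 = 53.67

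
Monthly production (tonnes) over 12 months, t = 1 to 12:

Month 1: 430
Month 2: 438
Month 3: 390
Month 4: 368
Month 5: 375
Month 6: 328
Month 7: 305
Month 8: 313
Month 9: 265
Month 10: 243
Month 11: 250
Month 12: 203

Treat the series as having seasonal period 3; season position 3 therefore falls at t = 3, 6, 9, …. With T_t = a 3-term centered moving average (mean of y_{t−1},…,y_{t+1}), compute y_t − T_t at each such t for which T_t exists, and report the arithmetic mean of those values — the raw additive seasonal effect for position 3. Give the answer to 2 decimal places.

-8.44

Season position 3 occurs at t = 3, 6, 9 (where T_t is defined).
t=3: T_3 = 398.6667; y_3 − T_3 = 390 − 398.6667 = -8.6667
t=6: T_6 = 336.0000; y_6 − T_6 = 328 − 336.0000 = -8.0000
t=9: T_9 = 273.6667; y_9 − T_9 = 265 − 273.6667 = -8.6667
Mean deviation: (-8.6667 + -8.0000 + -8.6667) / 3 = -8.44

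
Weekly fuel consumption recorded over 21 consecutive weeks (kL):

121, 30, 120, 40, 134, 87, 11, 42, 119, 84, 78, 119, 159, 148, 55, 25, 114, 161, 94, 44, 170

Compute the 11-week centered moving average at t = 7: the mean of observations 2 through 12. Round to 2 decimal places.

Sum of periods 2–12: 30 + 120 + 40 + 134 + 87 + 11 + 42 + 119 + 84 + 78 + 119 = 864
Divide by 11: 864 / 11 = 78.55

78.55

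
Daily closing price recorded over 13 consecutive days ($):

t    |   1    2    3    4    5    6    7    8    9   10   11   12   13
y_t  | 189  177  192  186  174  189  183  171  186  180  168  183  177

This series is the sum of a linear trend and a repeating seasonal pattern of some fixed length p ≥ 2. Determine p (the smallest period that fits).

3

First differences y_{t+1} − y_t: -12, 15, -6, -12, 15, -6, -12, 15, …
The difference pattern repeats every 3 terms and not for any smaller step, so p = 3.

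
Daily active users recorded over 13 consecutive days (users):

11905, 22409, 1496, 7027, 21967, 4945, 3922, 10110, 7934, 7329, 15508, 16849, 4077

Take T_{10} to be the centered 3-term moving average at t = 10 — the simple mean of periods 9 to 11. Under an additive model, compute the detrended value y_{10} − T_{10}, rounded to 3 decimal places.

Trend T_10 = (7934 + 7329 + 15508) / 3 = 30771/3 = 10257.00000
Detrended value: 7329 − 10257.00000 = -2928.000

-2928.000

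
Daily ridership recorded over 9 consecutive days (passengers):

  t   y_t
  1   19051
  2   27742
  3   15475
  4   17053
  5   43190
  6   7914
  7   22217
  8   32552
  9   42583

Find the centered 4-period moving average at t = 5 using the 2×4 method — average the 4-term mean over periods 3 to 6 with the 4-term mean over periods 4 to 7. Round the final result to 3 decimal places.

21750.750

Sum over 3–6: 15475 + 17053 + 43190 + 7914 = 83632
Sum over 4–7: 17053 + 43190 + 7914 + 22217 = 90374
CMA at t=5 = (83632 + 90374) / (2·4) = 174006 / 8 = 21750.750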